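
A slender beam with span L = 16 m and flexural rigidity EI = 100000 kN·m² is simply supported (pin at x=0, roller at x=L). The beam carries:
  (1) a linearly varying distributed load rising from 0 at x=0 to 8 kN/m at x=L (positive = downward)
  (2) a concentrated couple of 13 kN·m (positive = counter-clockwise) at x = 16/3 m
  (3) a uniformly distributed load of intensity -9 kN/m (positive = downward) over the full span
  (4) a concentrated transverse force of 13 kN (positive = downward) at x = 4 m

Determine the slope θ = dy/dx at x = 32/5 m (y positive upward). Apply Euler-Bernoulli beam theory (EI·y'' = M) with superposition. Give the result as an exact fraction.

Load 1 — triangular load w₀=8 kN/m (0→w₀ over full span):
  θ_1 = -w₀(7L⁴-30L²x²+15x⁴)/(360LEI) = -8·(7·16⁴-30·16²·(32/5)²+15·(32/5)⁴)/(360·16·100000) = -41344/17578125 rad
Load 2 — applied couple M₀=13 kN·m at a=16/3 m (b=L-a=32/3):
  θ_2 = (M₀x²/(2L)-M₀(x-a)+C₁)/EI  [x>a] with C₁=M₀(3b²-L²)/(6L)=104/9 = (13·(32/5)²/(2·16)-13·((32/5)-(16/3))+(104/9))/100000 = 403/2812500 rad
Load 3 — uniform load w=-9 kN/m over full span:
  θ_3 = -w(L³-6Lx²+4x³)/(24EI) = -(-9)·(16³-6·16·(32/5)²+4·(32/5)³)/(24·100000) = 1776/390625 rad
Load 4 — point force P=13 kN at a=4 m (b=L-a=12):
  θ_4 = -Pa(2L²-6Lx+3x²+a²)/(6LEI)  [x>a] = -13·4·(2·16²-6·16·(32/5)+3·(32/5)²+4²)/(6·16·100000) = -247/1250000 rad
Superposition: θ = Σ θ_i = 200647/93750000 rad ≈ 0.002140 rad

θ(32/5) = 200647/93750000 rad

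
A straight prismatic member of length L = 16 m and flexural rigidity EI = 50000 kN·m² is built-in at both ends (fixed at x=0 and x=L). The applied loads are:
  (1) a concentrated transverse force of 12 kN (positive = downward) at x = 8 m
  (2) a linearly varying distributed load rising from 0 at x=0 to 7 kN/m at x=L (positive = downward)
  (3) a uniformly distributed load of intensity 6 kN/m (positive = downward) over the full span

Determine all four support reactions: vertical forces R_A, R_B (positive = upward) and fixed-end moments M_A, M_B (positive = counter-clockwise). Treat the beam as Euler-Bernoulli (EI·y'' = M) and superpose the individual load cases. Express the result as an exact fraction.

R_A = 354/5 kN, M_A = 3176/15 kN·m, R_B = 466/5 kN, M_B = -1208/5 kN·m

Load 1 — point force P=12 kN at a=8 m (b=L-a=8):
  R_A = Pb²(3a+b)/L³ = 12·8²·(3·8+8)/16³ = 6 kN
  M_A = Pab²/L² = 12·8·8²/16² = 24 kN·m
  R_B = Pa²(a+3b)/L³ = 12·8²·(8+3·8)/16³ = 6 kN
  M_B = -Pa²b/L² = -12·8²·8/16² = -24 kN·m
Load 2 — triangular load w₀=7 kN/m (0→w₀ over full span):
  R_A = 3w₀L/20 = 3·7·16/20 = 84/5 kN
  M_A = w₀L²/30 = 7·16²/30 = 896/15 kN·m
  R_B = 7w₀L/20 = 7·7·16/20 = 196/5 kN
  M_B = -w₀L²/20 = -7·16²/20 = -448/5 kN·m
Load 3 — uniform load w=6 kN/m over full span:
  R_A = wL/2 = 6·16/2 = 48 kN
  M_A = wL²/12 = 6·16²/12 = 128 kN·m
  R_B = wL/2 = 6·16/2 = 48 kN
  M_B = -wL²/12 = -6·16²/12 = -128 kN·m
Superposition: R_A = 354/5 kN, M_A = 3176/15 kN·m, R_B = 466/5 kN, M_B = -1208/5 kN·m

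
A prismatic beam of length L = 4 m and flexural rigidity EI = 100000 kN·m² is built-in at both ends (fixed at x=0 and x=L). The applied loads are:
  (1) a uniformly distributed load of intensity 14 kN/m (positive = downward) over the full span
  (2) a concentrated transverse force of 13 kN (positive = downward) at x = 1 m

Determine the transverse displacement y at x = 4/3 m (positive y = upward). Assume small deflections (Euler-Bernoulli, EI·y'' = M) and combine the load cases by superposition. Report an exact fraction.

Load 1 — uniform load w=14 kN/m over full span:
  y_1 = -wx²(L-x)²/(24EI) = -14·(4/3)²·(4-(4/3))²/(24·100000) = -56/759375 m
Load 2 — point force P=13 kN at a=1 m (b=L-a=3):
  y_2 = -Pa²(L-x)²(3bL-(3b+a)(L-x))/(6L³EI)  [x>a] = -13·1²·(4-(4/3))²·(3·3·4-(3·3+1)·(4-(4/3)))/(6·4³·100000) = -91/4050000 m
Superposition: y = Σ y_i = -1169/12150000 m ≈ -0.000096 m

y(4/3) = -1169/12150000 m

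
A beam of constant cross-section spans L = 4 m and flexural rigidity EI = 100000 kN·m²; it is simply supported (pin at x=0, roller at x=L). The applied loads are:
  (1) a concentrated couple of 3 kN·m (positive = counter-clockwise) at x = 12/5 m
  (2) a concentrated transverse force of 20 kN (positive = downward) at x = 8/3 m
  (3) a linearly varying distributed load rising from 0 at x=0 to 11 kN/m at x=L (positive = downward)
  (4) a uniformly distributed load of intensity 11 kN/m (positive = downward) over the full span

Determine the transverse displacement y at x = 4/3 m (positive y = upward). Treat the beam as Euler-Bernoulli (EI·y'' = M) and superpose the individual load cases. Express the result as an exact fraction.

Load 1 — applied couple M₀=3 kN·m at a=12/5 m (b=L-a=8/5):
  y_1 = (M₀x³/(6L)+C₁x)/EI  [x≤a] with C₁=M₀(3b²-L²)/(6L)=-26/25 = (3·(4/3)³/(6·4)+(-26/25)·(4/3))/100000 = -23/2109375 m
Load 2 — point force P=20 kN at a=8/3 m (b=L-a=4/3):
  y_2 = -Pbx(L²-b²-x²)/(6LEI)  [x≤a] = -20·(4/3)·(4/3)·(4²-(4/3)²-(4/3)²)/(6·4·100000) = -28/151875 m
Load 3 — triangular load w₀=11 kN/m (0→w₀ over full span):
  y_3 = -w₀x(7L⁴-10L²x²+3x⁴)/(360LEI) = -11·(4/3)·(7·4⁴-10·4²·(4/3)²+3·(4/3)⁴)/(360·4·100000) = -352/2278125 m
Load 4 — uniform load w=11 kN/m over full span:
  y_4 = -wx(L³-2Lx²+x³)/(24EI) = -11·(4/3)·(4³-2·4·(4/3)²+(4/3)³)/(24·100000) = -242/759375 m
Superposition: y = Σ y_i = -38071/56953125 m ≈ -0.000668 m

y(4/3) = -38071/56953125 m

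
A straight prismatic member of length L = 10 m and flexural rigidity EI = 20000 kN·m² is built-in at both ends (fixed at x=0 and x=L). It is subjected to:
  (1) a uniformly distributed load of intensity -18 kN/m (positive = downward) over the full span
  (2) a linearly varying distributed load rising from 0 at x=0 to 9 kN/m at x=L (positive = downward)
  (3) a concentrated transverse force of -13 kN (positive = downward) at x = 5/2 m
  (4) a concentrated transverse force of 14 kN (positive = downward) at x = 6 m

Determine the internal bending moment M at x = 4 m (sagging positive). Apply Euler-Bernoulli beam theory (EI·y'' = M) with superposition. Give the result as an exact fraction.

M(4) = -205687/4000 kN·m

Load 1 — uniform load w=-18 kN/m over full span:
  M_1 = wLx/2 - wL²/12 - wx²/2 = (-18)·10·4/2 - (-18)·10²/12 - (-18)·4²/2 = -66 kN·m
Load 2 — triangular load w₀=9 kN/m (0→w₀ over full span):
  M_2 = 3w₀Lx/20 - w₀L²/30 - w₀x³/(6L) = 3·9·10·4/20 - 9·10²/30 - 9·4³/(6·10) = 72/5 kN·m
Load 3 — point force P=-13 kN at a=5/2 m (b=L-a=15/2):
  M_3 = Pa²(a+3b)(L-x)/L³ - Pa²b/L²  [x>a] = (-13)·(5/2)²·((5/2)+3·(15/2))·(10-4)/10³ - (-13)·(5/2)²·(15/2)/10² = -195/32 kN·m
Load 4 — point force P=14 kN at a=6 m (b=L-a=4):
  M_4 = Pb²(3a+b)x/L³ - Pab²/L²  [x≤a] = 14·4²·(3·6+4)·4/10³ - 14·6·4²/10² = 784/125 kN·m
Superposition: M = Σ M_i = -205687/4000 kN·m ≈ -51.421750 kN·m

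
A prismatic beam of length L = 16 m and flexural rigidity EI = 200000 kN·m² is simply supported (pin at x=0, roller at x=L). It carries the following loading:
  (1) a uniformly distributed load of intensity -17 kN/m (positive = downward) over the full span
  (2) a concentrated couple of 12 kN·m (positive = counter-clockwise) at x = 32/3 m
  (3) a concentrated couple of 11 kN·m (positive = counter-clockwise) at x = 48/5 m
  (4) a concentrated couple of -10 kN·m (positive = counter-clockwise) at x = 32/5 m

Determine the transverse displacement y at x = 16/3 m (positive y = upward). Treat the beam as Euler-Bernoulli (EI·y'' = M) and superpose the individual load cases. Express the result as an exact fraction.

y(16/3) = 1179148/18984375 m

Load 1 — uniform load w=-17 kN/m over full span:
  y_1 = -wx(L³-2Lx²+x³)/(24EI) = -(-17)·(16/3)·(16³-2·16·(16/3)²+(16/3)³)/(24·200000) = 47872/759375 m
Load 2 — applied couple M₀=12 kN·m at a=32/3 m (b=L-a=16/3):
  y_2 = (M₀x³/(6L)+C₁x)/EI  [x≤a] with C₁=M₀(3b²-L²)/(6L)=-64/3 = (12·(16/3)³/(6·16)+(-64/3)·(16/3))/200000 = -8/16875 m
Load 3 — applied couple M₀=11 kN·m at a=48/5 m (b=L-a=32/5):
  y_3 = (M₀x³/(6L)+C₁x)/EI  [x≤a] with C₁=M₀(3b²-L²)/(6L)=-1144/75 = (11·(16/3)³/(6·16)+(-1144/75)·(16/3))/200000 = -2024/6328125 m
Load 4 — applied couple M₀=-10 kN·m at a=32/5 m (b=L-a=48/5):
  y_4 = (M₀x³/(6L)+C₁x)/EI  [x≤a] with C₁=M₀(3b²-L²)/(6L)=-32/15 = ((-10)·(16/3)³/(6·16)+(-32/15)·(16/3))/200000 = -172/1265625 m
Superposition: y = Σ y_i = 1179148/18984375 m ≈ 0.062111 m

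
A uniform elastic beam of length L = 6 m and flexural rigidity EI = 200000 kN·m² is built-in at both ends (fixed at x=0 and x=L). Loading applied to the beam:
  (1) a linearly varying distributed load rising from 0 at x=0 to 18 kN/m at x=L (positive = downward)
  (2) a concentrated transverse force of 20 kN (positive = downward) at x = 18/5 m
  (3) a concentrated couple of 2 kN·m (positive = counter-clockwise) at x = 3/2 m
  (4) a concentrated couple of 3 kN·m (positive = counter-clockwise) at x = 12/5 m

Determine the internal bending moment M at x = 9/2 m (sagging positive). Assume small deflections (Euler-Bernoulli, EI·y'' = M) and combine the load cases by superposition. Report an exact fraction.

M(9/2) = 196/25 kN·m

Load 1 — triangular load w₀=18 kN/m (0→w₀ over full span):
  M_1 = 3w₀Lx/20 - w₀L²/30 - w₀x³/(6L) = 3·18·6·(9/2)/20 - 18·6²/30 - 18·(9/2)³/(6·6) = 459/80 kN·m
Load 2 — point force P=20 kN at a=18/5 m (b=L-a=12/5):
  M_2 = Pa²(a+3b)(L-x)/L³ - Pa²b/L²  [x>a] = 20·(18/5)²·((18/5)+3·(12/5))·(6-(9/2))/6³ - 20·(18/5)²·(12/5)/6² = 54/25 kN·m
Load 3 — applied couple M₀=2 kN·m at a=3/2 m (b=L-a=9/2):
  M_3 = R_Ax - M_A - M₀  [x>a] with R_A=3/8, M_A=-3/8 = (3/8)·(9/2) - (-3/8) - 2 = 1/16 kN·m
Load 4 — applied couple M₀=3 kN·m at a=12/5 m (b=L-a=18/5):
  M_4 = R_Ax - M_A - M₀  [x>a] with R_A=18/25, M_A=9/25 = (18/25)·(9/2) - (9/25) - 3 = -3/25 kN·m
Superposition: M = Σ M_i = 196/25 kN·m ≈ 7.840000 kN·m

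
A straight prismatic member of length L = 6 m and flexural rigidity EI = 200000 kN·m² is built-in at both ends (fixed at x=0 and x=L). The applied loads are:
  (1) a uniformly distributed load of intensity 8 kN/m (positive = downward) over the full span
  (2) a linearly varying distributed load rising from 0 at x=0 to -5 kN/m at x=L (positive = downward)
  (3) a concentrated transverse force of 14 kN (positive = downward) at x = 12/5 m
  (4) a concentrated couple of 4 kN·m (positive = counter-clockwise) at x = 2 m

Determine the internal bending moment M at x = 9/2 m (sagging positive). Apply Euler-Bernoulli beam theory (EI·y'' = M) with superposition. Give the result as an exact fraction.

M(9/2) = 2937/4000 kN·m

Load 1 — uniform load w=8 kN/m over full span:
  M_1 = wLx/2 - wL²/12 - wx²/2 = 8·6·(9/2)/2 - 8·6²/12 - 8·(9/2)²/2 = 3 kN·m
Load 2 — triangular load w₀=-5 kN/m (0→w₀ over full span):
  M_2 = 3w₀Lx/20 - w₀L²/30 - w₀x³/(6L) = 3·(-5)·6·(9/2)/20 - (-5)·6²/30 - (-5)·(9/2)³/(6·6) = -51/32 kN·m
Load 3 — point force P=14 kN at a=12/5 m (b=L-a=18/5):
  M_3 = Pa²(a+3b)(L-x)/L³ - Pa²b/L²  [x>a] = 14·(12/5)²·((12/5)+3·(18/5))·(6-(9/2))/6³ - 14·(12/5)²·(18/5)/6² = -84/125 kN·m
Load 4 — applied couple M₀=4 kN·m at a=2 m (b=L-a=4):
  M_4 = R_Ax - M_A - M₀  [x>a] with R_A=8/9, M_A=0 = (8/9)·(9/2) - 0 - 4 = 0 kN·m
Superposition: M = Σ M_i = 2937/4000 kN·m ≈ 0.734250 kN·m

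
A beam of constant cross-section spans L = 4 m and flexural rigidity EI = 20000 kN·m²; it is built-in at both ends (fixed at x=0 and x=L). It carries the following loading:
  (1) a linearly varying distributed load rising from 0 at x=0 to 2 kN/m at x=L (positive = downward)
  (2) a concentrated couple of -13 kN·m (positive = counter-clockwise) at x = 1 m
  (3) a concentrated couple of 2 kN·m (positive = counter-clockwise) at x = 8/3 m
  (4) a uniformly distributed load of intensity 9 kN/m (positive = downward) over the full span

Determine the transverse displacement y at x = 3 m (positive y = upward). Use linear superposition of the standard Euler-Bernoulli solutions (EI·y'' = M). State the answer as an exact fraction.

y(3) = -15323/57600000 m

Load 1 — triangular load w₀=2 kN/m (0→w₀ over full span):
  y_1 = -w₀x²(L-x)²(x+2L)/(120LEI) = -2·3²·(4-3)²·(3+2·4)/(120·4·20000) = -33/1600000 m
Load 2 — applied couple M₀=-13 kN·m at a=1 m (b=L-a=3):
  y_2 = (R_Ax³/6 - M_Ax²/2 - M₀(x-a)²/2)/EI  [x>a] with R_A=-117/32, M_A=39/16 = ((-117/32)·3³/6 - (39/16)·3²/2 - (-13)·(3-1)²/2)/20000 = -91/1280000 m
Load 3 — applied couple M₀=2 kN·m at a=8/3 m (b=L-a=4/3):
  y_3 = (R_Ax³/6 - M_Ax²/2 - M₀(x-a)²/2)/EI  [x>a] with R_A=2/3, M_A=2/3 = ((2/3)·3³/6 - (2/3)·3²/2 - 2·(3-(8/3))²/2)/20000 = -1/180000 m
Load 4 — uniform load w=9 kN/m over full span:
  y_4 = -wx²(L-x)²/(24EI) = -9·3²·(4-3)²/(24·20000) = -27/160000 m
Superposition: y = Σ y_i = -15323/57600000 m ≈ -0.000266 m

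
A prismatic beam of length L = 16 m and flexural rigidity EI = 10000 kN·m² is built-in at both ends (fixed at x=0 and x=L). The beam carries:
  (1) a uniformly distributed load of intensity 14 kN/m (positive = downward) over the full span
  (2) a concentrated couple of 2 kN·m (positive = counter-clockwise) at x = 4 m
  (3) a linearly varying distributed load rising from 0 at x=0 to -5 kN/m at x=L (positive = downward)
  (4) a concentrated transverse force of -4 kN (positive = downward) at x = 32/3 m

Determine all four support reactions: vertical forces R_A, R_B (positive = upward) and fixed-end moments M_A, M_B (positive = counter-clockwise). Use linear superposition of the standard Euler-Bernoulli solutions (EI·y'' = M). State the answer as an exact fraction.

R_A = 171251/1728 kN, M_A = 54191/216 kN·m, R_B = 139789/1728 kN, M_B = -48505/216 kN·m

Load 1 — uniform load w=14 kN/m over full span:
  R_A = wL/2 = 14·16/2 = 112 kN
  M_A = wL²/12 = 14·16²/12 = 896/3 kN·m
  R_B = wL/2 = 14·16/2 = 112 kN
  M_B = -wL²/12 = -14·16²/12 = -896/3 kN·m
Load 2 — applied couple M₀=2 kN·m at a=4 m (b=L-a=12):
  R_A = 6M₀ab/L³ = 6·2·4·12/16³ = 9/64 kN
  M_A = M₀b(2a-b)/L² = 2·12·(2·4-12)/16² = -3/8 kN·m
  R_B = -6M₀ab/L³ = -6·2·4·12/16³ = -9/64 kN
  M_B = M₀a(2b-a)/L² = 2·4·(2·12-4)/16² = 5/8 kN·m
Load 3 — triangular load w₀=-5 kN/m (0→w₀ over full span):
  R_A = 3w₀L/20 = 3·(-5)·16/20 = -12 kN
  M_A = w₀L²/30 = (-5)·16²/30 = -128/3 kN·m
  R_B = 7w₀L/20 = 7·(-5)·16/20 = -28 kN
  M_B = -w₀L²/20 = -(-5)·16²/20 = 64 kN·m
Load 4 — point force P=-4 kN at a=32/3 m (b=L-a=16/3):
  R_A = Pb²(3a+b)/L³ = (-4)·(16/3)²·(3·(32/3)+(16/3))/16³ = -28/27 kN
  M_A = Pab²/L² = (-4)·(32/3)·(16/3)²/16² = -128/27 kN·m
  R_B = Pa²(a+3b)/L³ = (-4)·(32/3)²·((32/3)+3·(16/3))/16³ = -80/27 kN
  M_B = -Pa²b/L² = -(-4)·(32/3)²·(16/3)/16² = 256/27 kN·m
Superposition: R_A = 171251/1728 kN, M_A = 54191/216 kN·m, R_B = 139789/1728 kN, M_B = -48505/216 kN·m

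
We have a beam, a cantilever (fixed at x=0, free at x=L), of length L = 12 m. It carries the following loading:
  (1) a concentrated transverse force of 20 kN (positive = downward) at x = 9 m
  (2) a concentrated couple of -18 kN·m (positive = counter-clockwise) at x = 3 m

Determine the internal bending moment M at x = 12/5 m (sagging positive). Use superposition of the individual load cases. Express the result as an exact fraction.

Load 1 — point force P=20 kN at a=9 m (b=L-a=3):
  M_1 = -P(a-x)  [x≤a] = -20·(9-(12/5)) = -132 kN·m
Load 2 — applied couple M₀=-18 kN·m at a=3 m (b=L-a=9):
  M_2 = M₀  [x≤a] = (-18) = -18 kN·m
Superposition: M = Σ M_i = -150 kN·m ≈ -150.000000 kN·m

M(12/5) = -150 kN·m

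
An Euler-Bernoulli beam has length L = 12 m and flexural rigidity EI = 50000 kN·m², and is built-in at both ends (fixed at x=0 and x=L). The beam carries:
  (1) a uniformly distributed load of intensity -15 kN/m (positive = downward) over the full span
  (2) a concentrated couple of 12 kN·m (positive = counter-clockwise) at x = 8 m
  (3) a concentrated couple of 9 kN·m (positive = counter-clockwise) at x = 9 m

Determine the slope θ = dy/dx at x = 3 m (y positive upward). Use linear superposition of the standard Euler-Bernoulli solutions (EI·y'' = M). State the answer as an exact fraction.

θ(3) = 12279/3200000 rad

Load 1 — uniform load w=-15 kN/m over full span:
  θ_1 = -wx(L-x)(L-2x)/(12EI) = -(-15)·3·(12-3)·(12-2·3)/(12·50000) = 81/20000 rad
Load 2 — applied couple M₀=12 kN·m at a=8 m (b=L-a=4):
  θ_2 = (R_Ax²/2 - M_Ax)/EI  [x≤a] with R_A=4/3, M_A=4 = ((4/3)·3²/2 - 4·3)/50000 = -3/25000 rad
Load 3 — applied couple M₀=9 kN·m at a=9 m (b=L-a=3):
  θ_3 = (R_Ax²/2 - M_Ax)/EI  [x≤a] with R_A=27/32, M_A=45/16 = ((27/32)·3²/2 - (45/16)·3)/50000 = -297/3200000 rad
Superposition: θ = Σ θ_i = 12279/3200000 rad ≈ 0.003837 rad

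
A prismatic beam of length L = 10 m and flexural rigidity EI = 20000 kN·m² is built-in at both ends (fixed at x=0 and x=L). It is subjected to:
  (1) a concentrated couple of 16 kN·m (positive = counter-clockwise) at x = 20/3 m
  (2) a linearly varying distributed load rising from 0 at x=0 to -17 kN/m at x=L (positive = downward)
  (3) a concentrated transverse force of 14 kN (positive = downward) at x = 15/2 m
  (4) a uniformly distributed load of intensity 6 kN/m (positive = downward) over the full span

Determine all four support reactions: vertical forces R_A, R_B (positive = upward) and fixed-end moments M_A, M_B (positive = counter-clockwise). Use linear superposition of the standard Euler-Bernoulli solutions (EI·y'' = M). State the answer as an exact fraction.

Load 1 — applied couple M₀=16 kN·m at a=20/3 m (b=L-a=10/3):
  R_A = 6M₀ab/L³ = 6·16·(20/3)·(10/3)/10³ = 32/15 kN
  M_A = M₀b(2a-b)/L² = 16·(10/3)·(2·(20/3)-(10/3))/10² = 16/3 kN·m
  R_B = -6M₀ab/L³ = -6·16·(20/3)·(10/3)/10³ = -32/15 kN
  M_B = M₀a(2b-a)/L² = 16·(20/3)·(2·(10/3)-(20/3))/10² = 0 kN·m
Load 2 — triangular load w₀=-17 kN/m (0→w₀ over full span):
  R_A = 3w₀L/20 = 3·(-17)·10/20 = -51/2 kN
  M_A = w₀L²/30 = (-17)·10²/30 = -170/3 kN·m
  R_B = 7w₀L/20 = 7·(-17)·10/20 = -119/2 kN
  M_B = -w₀L²/20 = -(-17)·10²/20 = 85 kN·m
Load 3 — point force P=14 kN at a=15/2 m (b=L-a=5/2):
  R_A = Pb²(3a+b)/L³ = 14·(5/2)²·(3·(15/2)+(5/2))/10³ = 35/16 kN
  M_A = Pab²/L² = 14·(15/2)·(5/2)²/10² = 105/16 kN·m
  R_B = Pa²(a+3b)/L³ = 14·(15/2)²·((15/2)+3·(5/2))/10³ = 189/16 kN
  M_B = -Pa²b/L² = -14·(15/2)²·(5/2)/10² = -315/16 kN·m
Load 4 — uniform load w=6 kN/m over full span:
  R_A = wL/2 = 6·10/2 = 30 kN
  M_A = wL²/12 = 6·10²/12 = 50 kN·m
  R_B = wL/2 = 6·10/2 = 30 kN
  M_B = -wL²/12 = -6·10²/12 = -50 kN·m
Superposition: R_A = 2117/240 kN, M_A = 251/48 kN·m, R_B = -4757/240 kN, M_B = 245/16 kN·m

R_A = 2117/240 kN, M_A = 251/48 kN·m, R_B = -4757/240 kN, M_B = 245/16 kN·m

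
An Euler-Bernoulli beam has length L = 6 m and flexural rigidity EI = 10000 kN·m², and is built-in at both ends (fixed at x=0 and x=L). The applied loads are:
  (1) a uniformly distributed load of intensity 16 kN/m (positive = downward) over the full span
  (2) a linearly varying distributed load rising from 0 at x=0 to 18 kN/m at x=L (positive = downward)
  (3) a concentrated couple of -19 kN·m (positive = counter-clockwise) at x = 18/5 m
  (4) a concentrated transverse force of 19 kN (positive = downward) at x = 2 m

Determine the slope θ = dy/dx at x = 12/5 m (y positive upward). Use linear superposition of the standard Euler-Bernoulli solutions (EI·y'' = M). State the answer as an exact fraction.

θ(12/5) = -1451/625000 rad

Load 1 — uniform load w=16 kN/m over full span:
  θ_1 = -wx(L-x)(L-2x)/(12EI) = -16·(12/5)·(6-(12/5))·(6-2·(12/5))/(12·10000) = -108/78125 rad
Load 2 — triangular load w₀=18 kN/m (0→w₀ over full span):
  θ_2 = -w₀(2x(L-x)(L-2x)(x+2L)+x²(L-x)²)/(120LEI) = -18·(2·(12/5)·(6-(12/5))·(6-2·(12/5))·((12/5)+2·6)+(12/5)²·(6-(12/5))²)/(120·6·10000) = -729/781250 rad
Load 3 — applied couple M₀=-19 kN·m at a=18/5 m (b=L-a=12/5):
  θ_3 = (R_Ax²/2 - M_Ax)/EI  [x≤a] with R_A=-114/25, M_A=-152/25 = ((-114/25)·(12/5)²/2 - (-152/25)·(12/5))/10000 = 57/390625 rad
Load 4 — point force P=19 kN at a=2 m (b=L-a=4):
  θ_4 = Pa²(L-x)(2bL-(3b+a)(L-x))/(2L³EI)  [x>a] = 19·2²·(6-(12/5))·(2·4·6-(3·4+2)·(6-(12/5)))/(2·6³·10000) = -19/125000 rad
Superposition: θ = Σ θ_i = -1451/625000 rad ≈ -0.002322 rad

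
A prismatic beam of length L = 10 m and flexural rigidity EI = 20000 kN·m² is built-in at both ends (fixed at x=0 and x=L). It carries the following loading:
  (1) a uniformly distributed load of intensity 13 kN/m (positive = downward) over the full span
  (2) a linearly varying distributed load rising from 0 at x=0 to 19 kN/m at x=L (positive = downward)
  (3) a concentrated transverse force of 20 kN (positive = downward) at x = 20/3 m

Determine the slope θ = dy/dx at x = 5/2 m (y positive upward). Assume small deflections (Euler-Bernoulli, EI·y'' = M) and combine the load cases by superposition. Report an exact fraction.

Load 1 — uniform load w=13 kN/m over full span:
  θ_1 = -wx(L-x)(L-2x)/(12EI) = -13·(5/2)·(10-(5/2))·(10-2·(5/2))/(12·20000) = -13/2560 rad
Load 2 — triangular load w₀=19 kN/m (0→w₀ over full span):
  θ_2 = -w₀(2x(L-x)(L-2x)(x+2L)+x²(L-x)²)/(120LEI) = -19·(2·(5/2)·(10-(5/2))·(10-2·(5/2))·((5/2)+2·10)+(5/2)²·(10-(5/2))²)/(120·10·20000) = -741/204800 rad
Load 3 — point force P=20 kN at a=20/3 m (b=L-a=10/3):
  θ_3 = -Pb²x(2aL-(3a+b)x)/(2L³EI)  [x≤a] = -20·(10/3)²·(5/2)·(2·(20/3)·10-(3·(20/3)+(10/3))·(5/2))/(2·10³·20000) = -1/960 rad
Superposition: θ = Σ θ_i = -5983/614400 rad ≈ -0.009738 rad

θ(5/2) = -5983/614400 rad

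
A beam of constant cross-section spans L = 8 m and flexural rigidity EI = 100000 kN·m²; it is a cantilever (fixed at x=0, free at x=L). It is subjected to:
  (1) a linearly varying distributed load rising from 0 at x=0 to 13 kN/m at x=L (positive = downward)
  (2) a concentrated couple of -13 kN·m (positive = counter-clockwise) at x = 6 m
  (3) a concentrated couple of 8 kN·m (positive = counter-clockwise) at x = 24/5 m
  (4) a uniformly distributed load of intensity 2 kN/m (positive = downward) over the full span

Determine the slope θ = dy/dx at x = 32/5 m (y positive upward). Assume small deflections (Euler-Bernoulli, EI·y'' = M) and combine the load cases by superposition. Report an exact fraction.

Load 1 — triangular load w₀=13 kN/m (0→w₀ over full span):
  θ_1 = (w₀Lx²/4-w₀L²x/3-w₀x⁴/(24L))/EI = (13·8·(32/5)²/4-13·8²·(32/5)/3-13·(32/5)⁴/(24·8))/100000 = -48256/5859375 rad
Load 2 — applied couple M₀=-13 kN·m at a=6 m (b=L-a=2):
  θ_2 = M₀a/EI  [x>a] = (-13)·6/100000 = -39/50000 rad
Load 3 — applied couple M₀=8 kN·m at a=24/5 m (b=L-a=16/5):
  θ_3 = M₀a/EI  [x>a] = 8·(24/5)/100000 = 6/15625 rad
Load 4 — uniform load w=2 kN/m over full span:
  θ_4 = -wx(x²-3Lx+3L²)/(6EI) = -2·(32/5)·((32/5)²-3·8·(32/5)+3·8²)/(6·100000) = -1984/1171875 rad
Superposition: θ = Σ θ_i = -322647/31250000 rad ≈ -0.010325 rad

θ(32/5) = -322647/31250000 rad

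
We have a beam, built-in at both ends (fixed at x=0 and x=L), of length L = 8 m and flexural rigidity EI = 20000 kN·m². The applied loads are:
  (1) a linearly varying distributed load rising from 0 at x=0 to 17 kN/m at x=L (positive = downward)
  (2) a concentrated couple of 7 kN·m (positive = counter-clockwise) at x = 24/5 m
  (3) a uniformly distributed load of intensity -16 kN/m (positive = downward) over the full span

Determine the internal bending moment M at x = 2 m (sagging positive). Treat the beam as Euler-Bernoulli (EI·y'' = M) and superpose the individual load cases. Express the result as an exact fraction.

Load 1 — triangular load w₀=17 kN/m (0→w₀ over full span):
  M_1 = 3w₀Lx/20 - w₀L²/30 - w₀x³/(6L) = 3·17·8·2/20 - 17·8²/30 - 17·2³/(6·8) = 17/10 kN·m
Load 2 — applied couple M₀=7 kN·m at a=24/5 m (b=L-a=16/5):
  M_2 = R_Ax - M_A  [x≤a] with R_A=63/50, M_A=56/25 = (63/50)·2 - (56/25) = 7/25 kN·m
Load 3 — uniform load w=-16 kN/m over full span:
  M_3 = wLx/2 - wL²/12 - wx²/2 = (-16)·8·2/2 - (-16)·8²/12 - (-16)·2²/2 = -32/3 kN·m
Superposition: M = Σ M_i = -1303/150 kN·m ≈ -8.686667 kN·m

M(2) = -1303/150 kN·m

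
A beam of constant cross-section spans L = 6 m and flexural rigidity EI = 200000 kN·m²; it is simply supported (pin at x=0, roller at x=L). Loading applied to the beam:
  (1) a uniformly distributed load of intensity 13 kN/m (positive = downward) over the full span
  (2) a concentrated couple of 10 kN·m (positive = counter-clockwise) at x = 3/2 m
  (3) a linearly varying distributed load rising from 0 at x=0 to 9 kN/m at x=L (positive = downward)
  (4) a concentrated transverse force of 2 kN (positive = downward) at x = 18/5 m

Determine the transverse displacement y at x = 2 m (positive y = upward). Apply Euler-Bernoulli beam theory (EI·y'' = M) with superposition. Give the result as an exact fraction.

Load 1 — uniform load w=13 kN/m over full span:
  y_1 = -wx(L³-2Lx²+x³)/(24EI) = -13·2·(6³-2·6·2²+2³)/(24·200000) = -143/150000 m
Load 2 — applied couple M₀=10 kN·m at a=3/2 m (b=L-a=9/2):
  y_2 = (M₀x³/(6L)-M₀(x-a)²/2+C₁x)/EI  [x>a] with C₁=M₀(3b²-L²)/(6L)=55/8 = (10·2³/(6·6)-10·(2-(3/2))²/2+(55/8)·2)/200000 = 53/720000 m
Load 3 — triangular load w₀=9 kN/m (0→w₀ over full span):
  y_3 = -w₀x(7L⁴-10L²x²+3x⁴)/(360LEI) = -9·2·(7·6⁴-10·6²·2²+3·2⁴)/(360·6·200000) = -1/3125 m
Load 4 — point force P=2 kN at a=18/5 m (b=L-a=12/5):
  y_4 = -Pbx(L²-b²-x²)/(6LEI)  [x≤a] = -2·(12/5)·2·(6²-(12/5)²-2²)/(6·6·200000) = -41/1171875 m
Superposition: y = Σ y_i = -555619/450000000 m ≈ -0.001235 m

y(2) = -555619/450000000 m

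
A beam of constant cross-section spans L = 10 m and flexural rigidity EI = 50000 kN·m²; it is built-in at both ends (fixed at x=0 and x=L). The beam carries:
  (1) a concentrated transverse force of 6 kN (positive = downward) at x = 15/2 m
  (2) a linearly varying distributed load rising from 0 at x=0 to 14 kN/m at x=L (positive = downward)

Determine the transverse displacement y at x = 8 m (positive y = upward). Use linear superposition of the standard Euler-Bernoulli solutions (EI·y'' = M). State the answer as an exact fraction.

y(8) = -56251/30000000 m

Load 1 — point force P=6 kN at a=15/2 m (b=L-a=5/2):
  y_1 = -Pa²(L-x)²(3bL-(3b+a)(L-x))/(6L³EI)  [x>a] = -6·(15/2)²·(10-8)²·(3·(5/2)·10-(3·(5/2)+(15/2))·(10-8))/(6·10³·50000) = -81/400000 m
Load 2 — triangular load w₀=14 kN/m (0→w₀ over full span):
  y_2 = -w₀x²(L-x)²(x+2L)/(120LEI) = -14·8²·(10-8)²·(8+2·10)/(120·10·50000) = -392/234375 m
Superposition: y = Σ y_i = -56251/30000000 m ≈ -0.001875 m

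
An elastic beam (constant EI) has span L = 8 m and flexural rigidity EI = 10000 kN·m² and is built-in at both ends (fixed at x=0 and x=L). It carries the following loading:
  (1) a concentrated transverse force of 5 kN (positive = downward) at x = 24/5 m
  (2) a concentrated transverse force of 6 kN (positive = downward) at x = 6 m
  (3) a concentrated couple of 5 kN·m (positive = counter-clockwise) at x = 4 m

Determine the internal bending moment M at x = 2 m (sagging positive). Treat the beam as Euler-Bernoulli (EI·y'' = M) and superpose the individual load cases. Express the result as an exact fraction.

Load 1 — point force P=5 kN at a=24/5 m (b=L-a=16/5):
  M_1 = Pb²(3a+b)x/L³ - Pab²/L²  [x≤a] = 5·(16/5)²·(3·(24/5)+(16/5))·2/8³ - 5·(24/5)·(16/5)²/8² = -8/25 kN·m
Load 2 — point force P=6 kN at a=6 m (b=L-a=2):
  M_2 = Pb²(3a+b)x/L³ - Pab²/L²  [x≤a] = 6·2²·(3·6+2)·2/8³ - 6·6·2²/8² = -3/8 kN·m
Load 3 — applied couple M₀=5 kN·m at a=4 m (b=L-a=4):
  M_3 = R_Ax - M_A  [x≤a] with R_A=15/16, M_A=5/4 = (15/16)·2 - (5/4) = 5/8 kN·m
Superposition: M = Σ M_i = -7/100 kN·m ≈ -0.070000 kN·m

M(2) = -7/100 kN·m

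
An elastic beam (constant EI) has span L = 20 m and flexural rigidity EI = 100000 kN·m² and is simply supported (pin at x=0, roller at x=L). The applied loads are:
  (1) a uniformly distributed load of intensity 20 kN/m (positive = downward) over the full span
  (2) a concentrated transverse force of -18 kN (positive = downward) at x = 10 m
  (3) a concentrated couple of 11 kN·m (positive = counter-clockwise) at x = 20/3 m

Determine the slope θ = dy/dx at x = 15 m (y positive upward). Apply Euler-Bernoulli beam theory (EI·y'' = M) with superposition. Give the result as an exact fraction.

Load 1 — uniform load w=20 kN/m over full span:
  θ_1 = -w(L³-6Lx²+4x³)/(24EI) = -20·(20³-6·20·15²+4·15³)/(24·100000) = 11/240 rad
Load 2 — point force P=-18 kN at a=10 m (b=L-a=10):
  θ_2 = -Pa(2L²-6Lx+3x²+a²)/(6LEI)  [x>a] = -(-18)·10·(2·20²-6·20·15+3·15²+10²)/(6·20·100000) = -27/8000 rad
Load 3 — applied couple M₀=11 kN·m at a=20/3 m (b=L-a=40/3):
  θ_3 = (M₀x²/(2L)-M₀(x-a)+C₁)/EI  [x>a] with C₁=M₀(3b²-L²)/(6L)=110/9 = (11·15²/(2·20)-11·(15-(20/3))+(110/9))/100000 = -253/1440000 rad
Superposition: θ = Σ θ_i = 60887/1440000 rad ≈ 0.042283 rad

θ(15) = 60887/1440000 rad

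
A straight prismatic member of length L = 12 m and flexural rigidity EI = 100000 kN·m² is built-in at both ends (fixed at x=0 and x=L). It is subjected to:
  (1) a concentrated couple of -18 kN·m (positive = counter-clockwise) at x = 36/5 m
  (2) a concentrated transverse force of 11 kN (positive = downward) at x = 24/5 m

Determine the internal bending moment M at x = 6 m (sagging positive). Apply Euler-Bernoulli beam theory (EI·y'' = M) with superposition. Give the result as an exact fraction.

M(6) = 84/25 kN·m

Load 1 — applied couple M₀=-18 kN·m at a=36/5 m (b=L-a=24/5):
  M_1 = R_Ax - M_A  [x≤a] with R_A=-54/25, M_A=-144/25 = (-54/25)·6 - (-144/25) = -36/5 kN·m
Load 2 — point force P=11 kN at a=24/5 m (b=L-a=36/5):
  M_2 = Pa²(a+3b)(L-x)/L³ - Pa²b/L²  [x>a] = 11·(24/5)²·((24/5)+3·(36/5))·(12-6)/12³ - 11·(24/5)²·(36/5)/12² = 264/25 kN·m
Superposition: M = Σ M_i = 84/25 kN·m ≈ 3.360000 kN·m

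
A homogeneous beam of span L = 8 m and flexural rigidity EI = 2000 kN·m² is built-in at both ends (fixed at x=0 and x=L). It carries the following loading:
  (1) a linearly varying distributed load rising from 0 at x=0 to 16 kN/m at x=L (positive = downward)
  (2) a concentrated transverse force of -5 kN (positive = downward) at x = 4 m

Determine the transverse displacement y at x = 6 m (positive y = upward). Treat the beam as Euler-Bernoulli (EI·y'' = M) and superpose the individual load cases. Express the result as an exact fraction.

Load 1 — triangular load w₀=16 kN/m (0→w₀ over full span):
  y_1 = -w₀x²(L-x)²(x+2L)/(120LEI) = -16·6²·(8-6)²·(6+2·8)/(120·8·2000) = -33/1250 m
Load 2 — point force P=-5 kN at a=4 m (b=L-a=4):
  y_2 = -Pa²(L-x)²(3bL-(3b+a)(L-x))/(6L³EI)  [x>a] = -(-5)·4²·(8-6)²·(3·4·8-(3·4+4)·(8-6))/(6·8³·2000) = 1/300 m
Superposition: y = Σ y_i = -173/7500 m ≈ -0.023067 m

y(6) = -173/7500 m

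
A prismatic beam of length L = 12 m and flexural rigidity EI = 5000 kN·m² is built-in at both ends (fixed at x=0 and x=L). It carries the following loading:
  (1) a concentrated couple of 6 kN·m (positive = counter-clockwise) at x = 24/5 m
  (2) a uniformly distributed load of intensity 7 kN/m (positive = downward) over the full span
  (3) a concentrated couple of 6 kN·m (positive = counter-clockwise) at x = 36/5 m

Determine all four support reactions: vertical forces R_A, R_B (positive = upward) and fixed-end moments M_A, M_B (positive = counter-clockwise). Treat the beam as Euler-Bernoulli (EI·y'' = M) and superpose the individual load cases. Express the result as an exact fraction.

R_A = 1086/25 kN, M_A = 2166/25 kN·m, R_B = 1014/25 kN, M_B = -2034/25 kN·m

Load 1 — applied couple M₀=6 kN·m at a=24/5 m (b=L-a=36/5):
  R_A = 6M₀ab/L³ = 6·6·(24/5)·(36/5)/12³ = 18/25 kN
  M_A = M₀b(2a-b)/L² = 6·(36/5)·(2·(24/5)-(36/5))/12² = 18/25 kN·m
  R_B = -6M₀ab/L³ = -6·6·(24/5)·(36/5)/12³ = -18/25 kN
  M_B = M₀a(2b-a)/L² = 6·(24/5)·(2·(36/5)-(24/5))/12² = 48/25 kN·m
Load 2 — uniform load w=7 kN/m over full span:
  R_A = wL/2 = 7·12/2 = 42 kN
  M_A = wL²/12 = 7·12²/12 = 84 kN·m
  R_B = wL/2 = 7·12/2 = 42 kN
  M_B = -wL²/12 = -7·12²/12 = -84 kN·m
Load 3 — applied couple M₀=6 kN·m at a=36/5 m (b=L-a=24/5):
  R_A = 6M₀ab/L³ = 6·6·(36/5)·(24/5)/12³ = 18/25 kN
  M_A = M₀b(2a-b)/L² = 6·(24/5)·(2·(36/5)-(24/5))/12² = 48/25 kN·m
  R_B = -6M₀ab/L³ = -6·6·(36/5)·(24/5)/12³ = -18/25 kN
  M_B = M₀a(2b-a)/L² = 6·(36/5)·(2·(24/5)-(36/5))/12² = 18/25 kN·m
Superposition: R_A = 1086/25 kN, M_A = 2166/25 kN·m, R_B = 1014/25 kN, M_B = -2034/25 kN·m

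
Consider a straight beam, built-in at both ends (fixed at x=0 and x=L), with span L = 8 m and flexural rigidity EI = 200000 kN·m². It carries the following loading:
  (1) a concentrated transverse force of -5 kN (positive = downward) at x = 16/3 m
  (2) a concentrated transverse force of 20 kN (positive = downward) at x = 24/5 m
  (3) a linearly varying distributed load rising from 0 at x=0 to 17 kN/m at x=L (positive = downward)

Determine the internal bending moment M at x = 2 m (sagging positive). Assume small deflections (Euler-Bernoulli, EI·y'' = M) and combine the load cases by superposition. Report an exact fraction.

Load 1 — point force P=-5 kN at a=16/3 m (b=L-a=8/3):
  M_1 = Pb²(3a+b)x/L³ - Pab²/L²  [x≤a] = (-5)·(8/3)²·(3·(16/3)+(8/3))·2/8³ - (-5)·(16/3)·(8/3)²/8² = 10/27 kN·m
Load 2 — point force P=20 kN at a=24/5 m (b=L-a=16/5):
  M_2 = Pb²(3a+b)x/L³ - Pab²/L²  [x≤a] = 20·(16/5)²·(3·(24/5)+(16/5))·2/8³ - 20·(24/5)·(16/5)²/8² = -32/25 kN·m
Load 3 — triangular load w₀=17 kN/m (0→w₀ over full span):
  M_3 = 3w₀Lx/20 - w₀L²/30 - w₀x³/(6L) = 3·17·8·2/20 - 17·8²/30 - 17·2³/(6·8) = 17/10 kN·m
Superposition: M = Σ M_i = 1067/1350 kN·m ≈ 0.790370 kN·m

M(2) = 1067/1350 kN·m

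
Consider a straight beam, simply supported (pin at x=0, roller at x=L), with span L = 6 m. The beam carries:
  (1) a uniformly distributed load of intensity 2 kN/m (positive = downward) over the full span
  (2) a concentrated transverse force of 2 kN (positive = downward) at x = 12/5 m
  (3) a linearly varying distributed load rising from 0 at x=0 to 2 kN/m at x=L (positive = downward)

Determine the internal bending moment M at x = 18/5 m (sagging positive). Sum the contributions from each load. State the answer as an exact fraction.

M(18/5) = 1896/125 kN·m

Load 1 — uniform load w=2 kN/m over full span:
  M_1 = wx(L-x)/2 = 2·(18/5)·(6-(18/5))/2 = 216/25 kN·m
Load 2 — point force P=2 kN at a=12/5 m (b=L-a=18/5):
  M_2 = Pa(L-x)/L  [x>a] = 2·(12/5)·(6-(18/5))/6 = 48/25 kN·m
Load 3 — triangular load w₀=2 kN/m (0→w₀ over full span):
  M_3 = w₀Lx/6 - w₀x³/(6L) = 2·6·(18/5)/6 - 2·(18/5)³/(6·6) = 576/125 kN·m
Superposition: M = Σ M_i = 1896/125 kN·m ≈ 15.168000 kN·m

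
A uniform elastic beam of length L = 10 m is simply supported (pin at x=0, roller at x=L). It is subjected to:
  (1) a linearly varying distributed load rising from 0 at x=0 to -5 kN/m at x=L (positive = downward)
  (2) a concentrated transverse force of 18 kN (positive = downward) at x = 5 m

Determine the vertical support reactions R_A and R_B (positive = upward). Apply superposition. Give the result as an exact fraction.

R_A = 2/3 kN, R_B = -23/3 kN

Load 1 — triangular load w₀=-5 kN/m (0→w₀ over full span):
  R_A = w₀L/6 = (-5)·10/6 = -25/3 kN
  R_B = w₀L/3 = (-5)·10/3 = -50/3 kN
Load 2 — point force P=18 kN at a=5 m (b=L-a=5):
  R_A = Pb/L = 18·5/10 = 9 kN
  R_B = Pa/L = 18·5/10 = 9 kN
Superposition: R_A = 2/3 kN, R_B = -23/3 kN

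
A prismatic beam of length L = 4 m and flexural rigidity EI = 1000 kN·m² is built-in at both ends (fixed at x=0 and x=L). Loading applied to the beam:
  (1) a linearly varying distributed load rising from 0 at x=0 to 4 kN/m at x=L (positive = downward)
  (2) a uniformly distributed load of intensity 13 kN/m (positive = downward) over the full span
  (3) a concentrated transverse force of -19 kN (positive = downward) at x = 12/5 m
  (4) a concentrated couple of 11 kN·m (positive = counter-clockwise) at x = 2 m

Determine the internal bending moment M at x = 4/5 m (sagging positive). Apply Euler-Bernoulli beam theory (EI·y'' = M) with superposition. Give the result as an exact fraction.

M(4/5) = 3759/2500 kN·m

Load 1 — triangular load w₀=4 kN/m (0→w₀ over full span):
  M_1 = 3w₀Lx/20 - w₀L²/30 - w₀x³/(6L) = 3·4·4·(4/5)/20 - 4·4²/30 - 4·(4/5)³/(6·4) = -112/375 kN·m
Load 2 — uniform load w=13 kN/m over full span:
  M_2 = wLx/2 - wL²/12 - wx²/2 = 13·4·(4/5)/2 - 13·4²/12 - 13·(4/5)²/2 = -52/75 kN·m
Load 3 — point force P=-19 kN at a=12/5 m (b=L-a=8/5):
  M_3 = Pb²(3a+b)x/L³ - Pab²/L²  [x≤a] = (-19)·(8/5)²·(3·(12/5)+(8/5))·(4/5)/4³ - (-19)·(12/5)·(8/5)²/4² = 1216/625 kN·m
Load 4 — applied couple M₀=11 kN·m at a=2 m (b=L-a=2):
  M_4 = R_Ax - M_A  [x≤a] with R_A=33/8, M_A=11/4 = (33/8)·(4/5) - (11/4) = 11/20 kN·m
Superposition: M = Σ M_i = 3759/2500 kN·m ≈ 1.503600 kN·m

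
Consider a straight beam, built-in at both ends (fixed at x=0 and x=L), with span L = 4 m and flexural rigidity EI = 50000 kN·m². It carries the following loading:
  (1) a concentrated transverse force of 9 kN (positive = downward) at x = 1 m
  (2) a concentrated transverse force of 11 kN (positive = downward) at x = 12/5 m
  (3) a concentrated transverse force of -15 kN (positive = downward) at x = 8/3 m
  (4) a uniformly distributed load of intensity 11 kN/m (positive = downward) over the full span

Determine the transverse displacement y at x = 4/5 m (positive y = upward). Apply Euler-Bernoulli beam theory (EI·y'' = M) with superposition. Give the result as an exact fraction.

Load 1 — point force P=9 kN at a=1 m (b=L-a=3):
  y_1 = -Pb²x²(3aL-(3a+b)x)/(6L³EI)  [x≤a] = -9·3²·(4/5)²·(3·1·4-(3·1+3)·(4/5))/(6·4³·50000) = -243/12500000 m
Load 2 — point force P=11 kN at a=12/5 m (b=L-a=8/5):
  y_2 = -Pb²x²(3aL-(3a+b)x)/(6L³EI)  [x≤a] = -11·(8/5)²·(4/5)²·(3·(12/5)·4-(3·(12/5)+(8/5))·(4/5))/(6·4³·50000) = -2992/146484375 m
Load 3 — point force P=-15 kN at a=8/3 m (b=L-a=4/3):
  y_3 = -Pb²x²(3aL-(3a+b)x)/(6L³EI)  [x≤a] = -(-15)·(4/3)²·(4/5)²·(3·(8/3)·4-(3·(8/3)+(4/3))·(4/5))/(6·4³·50000) = 46/2109375 m
Load 4 — uniform load w=11 kN/m over full span:
  y_4 = -wx²(L-x)²/(24EI) = -11·(4/5)²·(4-(4/5))²/(24·50000) = -352/5859375 m
Superposition: y = Σ y_i = -3296221/42187500000 m ≈ -0.000078 m

y(4/5) = -3296221/42187500000 m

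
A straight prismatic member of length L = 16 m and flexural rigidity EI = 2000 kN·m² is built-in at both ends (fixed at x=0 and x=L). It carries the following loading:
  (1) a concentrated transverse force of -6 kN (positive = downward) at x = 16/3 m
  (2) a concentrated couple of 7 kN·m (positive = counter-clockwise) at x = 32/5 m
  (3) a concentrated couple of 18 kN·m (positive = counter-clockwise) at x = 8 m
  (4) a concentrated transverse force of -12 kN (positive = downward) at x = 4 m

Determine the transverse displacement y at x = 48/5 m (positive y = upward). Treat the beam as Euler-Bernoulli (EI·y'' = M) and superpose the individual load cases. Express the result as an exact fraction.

y(48/5) = 1143568/10546875 m

Load 1 — point force P=-6 kN at a=16/3 m (b=L-a=32/3):
  y_1 = -Pa²(L-x)²(3bL-(3b+a)(L-x))/(6L³EI)  [x>a] = -(-6)·(16/3)²·(16-(48/5))²·(3·(32/3)·16-(3·(32/3)+(16/3))·(16-(48/5)))/(6·16³·2000) = 16384/421875 m
Load 2 — applied couple M₀=7 kN·m at a=32/5 m (b=L-a=48/5):
  y_2 = (R_Ax³/6 - M_Ax²/2 - M₀(x-a)²/2)/EI  [x>a] with R_A=63/100, M_A=21/25 = ((63/100)·(48/5)³/6 - (21/25)·(48/5)²/2 - 7·((48/5)-(32/5))²/2)/2000 = 3584/390625 m
Load 3 — applied couple M₀=18 kN·m at a=8 m (b=L-a=8):
  y_3 = (R_Ax³/6 - M_Ax²/2 - M₀(x-a)²/2)/EI  [x>a] with R_A=27/16, M_A=9/2 = ((27/16)·(48/5)³/6 - (9/2)·(48/5)²/2 - 18·((48/5)-8)²/2)/2000 = 144/15625 m
Load 4 — point force P=-12 kN at a=4 m (b=L-a=12):
  y_4 = -Pa²(L-x)²(3bL-(3b+a)(L-x))/(6L³EI)  [x>a] = -(-12)·4²·(16-(48/5))²·(3·12·16-(3·12+4)·(16-(48/5)))/(6·16³·2000) = 32/625 m
Superposition: y = Σ y_i = 1143568/10546875 m ≈ 0.108427 m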